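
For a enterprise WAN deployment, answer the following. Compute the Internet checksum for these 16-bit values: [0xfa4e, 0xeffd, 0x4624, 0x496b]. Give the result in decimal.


Given words: [0xfa4e, 0xeffd, 0x4624, 0x496b]
Step 1: Sum all words
Raw sum = 64078 + 61437 + 17956 + 18795 = 162266
Step 2: Fold carry: (31194 + 2) = 31196
One's complement = ~31196 & 0xFFFF = 34339

34339


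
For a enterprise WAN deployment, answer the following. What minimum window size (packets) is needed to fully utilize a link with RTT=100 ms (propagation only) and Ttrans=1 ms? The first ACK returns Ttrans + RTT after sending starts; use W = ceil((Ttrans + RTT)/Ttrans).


Given: Ttrans = 1 ms, RTT = 100 ms (= 2 * Tprop, Tprop = 50 ms)
Time until first ACK returns = Ttrans + RTT = 1 + 100 = 101 ms
Need W * Ttrans >= Ttrans + RTT  ->  W >= (Ttrans + RTT) / Ttrans
(Ttrans + RTT) / Ttrans = 101 / 1 = 101
W_min = ceil(101) = 101

101


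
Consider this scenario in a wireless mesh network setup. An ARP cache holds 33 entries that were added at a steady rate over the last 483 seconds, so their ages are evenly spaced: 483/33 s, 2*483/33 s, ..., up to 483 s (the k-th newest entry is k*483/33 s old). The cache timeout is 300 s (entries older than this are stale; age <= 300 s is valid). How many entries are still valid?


Ages are k * 483/33 s for k = 1..33 (spacing = 14.6364 s).
Entry k is valid iff k * 483/33 <= 300 iff k <= 33 * 300 / 483 = 20.4969
n_valid = floor(20.4969) = 20
(n_stale = 33 - 20 = 13)

20


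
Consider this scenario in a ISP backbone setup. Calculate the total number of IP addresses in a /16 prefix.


Given: CIDR prefix /16
Host bits = 32 - 16 = 16
Total addresses = 2^16 = 65536

65536


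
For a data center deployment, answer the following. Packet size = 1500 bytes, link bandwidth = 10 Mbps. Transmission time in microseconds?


Given: packet = 1500 bytes, bandwidth = 10 Mbps
Packet in bits = 1500 * 8 = 12000 bits
Bandwidth = 10 * 10^6 = 10000000 bps
Time = 12000 / 10000000 seconds
Time in us = 12000 * 10^6 / 10000000 = 1200

1200


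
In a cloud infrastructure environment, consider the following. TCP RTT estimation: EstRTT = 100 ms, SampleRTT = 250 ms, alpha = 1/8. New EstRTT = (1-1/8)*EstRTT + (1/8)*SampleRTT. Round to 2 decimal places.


Given: EstRTT = 100 ms, SampleRTT = 250 ms, alpha = 1/8
New EstRTT = (1 - alpha) * EstRTT + alpha * SampleRTT
(7/8) * 100 = 87.5
(1/8) * 250 = 31.25
New EstRTT = 87.5 + 31.25 = 118.75 ms -> 118.75 ms (2 dp)

118.75


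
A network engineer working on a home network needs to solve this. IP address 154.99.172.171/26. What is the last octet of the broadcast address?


Given: IP = 154.99.172.171, prefix = /26
Host bits = 32 - 26 = 6
Network last octet = 171 AND mask = 128
Host part size = 2^6 - 1 = 63
Broadcast last octet = 128 OR 63 = 191

191


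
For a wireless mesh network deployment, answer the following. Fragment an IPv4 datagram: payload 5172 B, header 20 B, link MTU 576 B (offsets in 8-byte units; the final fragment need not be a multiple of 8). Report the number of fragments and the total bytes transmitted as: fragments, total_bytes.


Max data per non-final fragment = floor((MTU - header)/8)*8 = floor((576 - 20)/8)*8 = floor(556/8)*8 = 552 B
Final fragment needs no 8-byte alignment: it can carry up to MTU - header = 556 B
Non-final fragments needed = ceil((payload - 556) / 552) = ceil(4616/552) = ceil(8.3623) = 9
Number of fragments = 9 + 1 = 10
Fragment sizes (data): 9 * 552 B + 204 B (last, 204 <= 556 OK)
Total bytes sent = payload + n_frags * header = 5172 + 10*20 = 5172 + 200 = 5372 B

10, 5372


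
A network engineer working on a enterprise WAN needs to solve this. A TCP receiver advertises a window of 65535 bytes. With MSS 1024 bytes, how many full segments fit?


Given: RWND = 65535 bytes, MSS = 1024 bytes
Full segments = floor(RWND / MSS)
Full segments = floor(65535 / 1024)
Full segments = floor(63.999) = 63

63


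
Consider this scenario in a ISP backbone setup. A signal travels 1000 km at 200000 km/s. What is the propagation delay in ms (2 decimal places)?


Given: distance = 1000 km, speed = 200000 km/s
Delay = distance / speed = 1000 / 200000 seconds
Delay in ms = 1000 * 1000 / 200000
Delay = 5.0000 ms
Rounded to 2 dp = 5.00 ms

5.00


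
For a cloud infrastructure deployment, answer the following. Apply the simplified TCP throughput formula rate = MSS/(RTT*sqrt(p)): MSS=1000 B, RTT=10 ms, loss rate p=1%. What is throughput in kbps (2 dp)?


Given: MSS = 1000 bytes, RTT = 10 ms, loss = 1%
RTT in seconds = 10 / 1000 = 0.01
Loss rate = 1% = 0.01
sqrt(loss) = sqrt(0.01) = 0.1
Throughput (bytes/s) = 1000 / (0.01 * 0.1) = 1000000.0000
Throughput (kbps) = 1000000.0000 * 8 / 1000 = 8000.000000 -> 8000.00 kbps (2 dp)

8000.00


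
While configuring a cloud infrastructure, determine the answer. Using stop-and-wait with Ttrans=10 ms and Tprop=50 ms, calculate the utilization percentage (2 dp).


Given: Ttrans = 10 ms, Tprop = 50 ms
RTT = 2 * Tprop = 2 * 50 = 100 ms
U = Ttrans / (Ttrans + RTT)
U = 10 / (10 + 100)
U = 10 / 110 = 0.090909
U% = 9.09%

9.09


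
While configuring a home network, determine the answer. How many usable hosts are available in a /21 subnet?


Given: subnet mask /21
Host bits = 32 - 21 = 11
Total addresses = 2^11 = 2048
Usable hosts = 2048 - 2 (network + broadcast) = 2046

2046


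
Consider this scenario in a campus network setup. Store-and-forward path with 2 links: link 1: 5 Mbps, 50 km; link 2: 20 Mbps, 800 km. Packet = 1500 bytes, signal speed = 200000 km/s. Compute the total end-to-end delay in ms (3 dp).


Packet = 1500 bytes = 12000 bits. Store-and-forward: sum (t_trans + t_prop) per link.
Link 1: t_trans = 12000/(5*10^6) s = 2.4000 ms; t_prop = 50/200000 s = 0.2500 ms; subtotal = 2.6500 ms
Link 2: t_trans = 12000/(20*10^6) s = 0.6000 ms; t_prop = 800/200000 s = 4.0000 ms; subtotal = 4.6000 ms
End-to-end = 2.6500 + 4.6000 = 7.2500 ms -> 7.250 ms (3 dp)

7.250


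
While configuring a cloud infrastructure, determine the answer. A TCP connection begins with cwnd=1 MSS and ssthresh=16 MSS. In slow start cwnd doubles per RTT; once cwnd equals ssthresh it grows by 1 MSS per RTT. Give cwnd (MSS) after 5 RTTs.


RTT 0: cwnd = 1 MSS (initial)
RTT 1: cwnd = 2 MSS (slow start, doubled)
RTT 2: cwnd = 4 MSS (slow start, doubled)
RTT 3: cwnd = 8 MSS (slow start, doubled)
RTT 4: cwnd = 16 MSS (slow start, doubled)
RTT 5: cwnd = 17 MSS (congestion avoidance, +1)

17


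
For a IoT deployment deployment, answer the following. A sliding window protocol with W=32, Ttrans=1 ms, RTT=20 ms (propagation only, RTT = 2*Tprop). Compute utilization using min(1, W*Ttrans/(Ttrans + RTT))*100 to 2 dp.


Given: W = 32, Ttrans = 1 ms, RTT = 20 ms (= 2 * Tprop, Tprop = 10 ms)
Cycle time = Ttrans + RTT = 1 + 20 = 21 ms (first packet sent until its ACK returns)
W * Ttrans = 32 * 1 = 32 ms of sending per cycle
W * Ttrans / (Ttrans + RTT) = 32 / 21 = 1.523810
U = min(1, 1.523810) = 1.000000
U% = 100.00%

100.00


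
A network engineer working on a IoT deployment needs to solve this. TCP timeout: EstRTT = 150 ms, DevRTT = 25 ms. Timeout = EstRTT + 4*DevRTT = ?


Given: EstRTT = 150 ms, DevRTT = 25 ms
Timeout = EstRTT + 4 * DevRTT
4 * DevRTT = 4 * 25 = 100
Timeout = 150 + 100 = 250 ms

250


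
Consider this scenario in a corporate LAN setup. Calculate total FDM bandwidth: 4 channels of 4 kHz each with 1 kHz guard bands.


Given: 4 channels, 4 kHz each, guard = 1 kHz
Channel bandwidth = 4 * 4 = 16 kHz
Guard bands = 3 gaps * 1 kHz = 3 kHz
Total = 16 + 3 = 19 kHz

19


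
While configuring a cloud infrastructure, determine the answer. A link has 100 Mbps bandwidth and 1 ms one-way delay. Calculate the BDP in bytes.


Given: bandwidth = 100 Mbps, delay = 1 ms
BDP in bits = 100 * 10^6 * 1 / 1000
BDP in bits = 100000
BDP in bytes = 100000 / 8 = 12500

12500


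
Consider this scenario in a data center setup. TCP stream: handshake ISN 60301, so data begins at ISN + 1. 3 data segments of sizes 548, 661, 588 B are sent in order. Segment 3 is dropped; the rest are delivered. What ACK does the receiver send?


SYN uses sequence number 60301; first data byte = ISN + 1 = 60302.
Segment 1: SEQ = 60302, len = 548 B, covers [60302, 60849]
Segment 2: SEQ = 60850, len = 661 B, covers [60850, 61510]
Segment 3: SEQ = 61511, len = 588 B, covers [61511, 62098] [LOST]
In-order data received: bytes [60302, 61510] (segments 1..2).
Segment 3 missing -> gap begins at byte 61511.
Cumulative ACK = next expected in-order byte = 60302 + 548 + 661 = 61511

61511


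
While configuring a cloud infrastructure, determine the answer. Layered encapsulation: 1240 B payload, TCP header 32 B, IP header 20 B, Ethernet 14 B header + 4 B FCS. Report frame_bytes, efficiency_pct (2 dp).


TCP segment = 1240 + 32 = 1272 B
IP packet = 1272 + 20 = 1292 B
Ethernet frame = 1292 + 14 + 4 = 1310 B
Efficiency = app / frame = 1240 / 1310 = 0.946565 = 94.6565% -> 94.66% (2 dp)

1310, 94.66


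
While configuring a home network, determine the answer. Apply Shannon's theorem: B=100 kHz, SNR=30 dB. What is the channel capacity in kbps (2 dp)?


Given: B = 100 kHz, SNR = 30 dB
SNR linear = 10^(30/10) = 1000
1 + SNR = 1001
log2(1001) = 9.9672262588
C = 100 * 1000 * 9.9672262588 = 996722.6259 bps
C = 996.722626 kbps -> 996.72 kbps (2 dp)

996.72


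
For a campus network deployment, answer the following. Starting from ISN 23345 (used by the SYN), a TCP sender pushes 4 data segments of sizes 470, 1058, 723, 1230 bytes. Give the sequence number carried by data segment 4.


The SYN occupies sequence number ISN = 23345, so the first data byte is ISN + 1 = 23346.
SEQ of data segment i = (ISN + 1) + sum of payload sizes of segments 1..i-1.
Segment 1: SEQ = 23346, payload = 470 bytes
Segment 2: SEQ = 23816, payload = 1058 bytes
Segment 3: SEQ = 24874, payload = 723 bytes
Segment 4: SEQ = 25597, payload = 1230 bytes
SEQ of segment 4 = 23346 + 470 + 1058 + 723 = 25597

25597


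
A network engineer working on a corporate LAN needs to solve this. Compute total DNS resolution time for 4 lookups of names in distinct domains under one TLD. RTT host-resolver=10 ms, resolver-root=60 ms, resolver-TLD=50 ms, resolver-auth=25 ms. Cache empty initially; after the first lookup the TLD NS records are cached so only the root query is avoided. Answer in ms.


Lookup 1 (cold cache): local + root + TLD + auth = 10 + 60 + 50 + 25 = 145 ms
Lookups 2..4 (TLD NS cached -> skip root; new domain -> still ask TLD and auth): local + TLD + auth = 10 + 50 + 25 = 85 ms each
Remaining 3 lookups: 3 * 85 = 255 ms
Total = 145 + 255 = 400 ms

400


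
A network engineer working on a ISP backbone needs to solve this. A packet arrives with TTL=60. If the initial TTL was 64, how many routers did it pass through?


Given: initial TTL = 64, received TTL = 60
Hops = initial TTL - received TTL
Hops = 64 - 60 = 4

4


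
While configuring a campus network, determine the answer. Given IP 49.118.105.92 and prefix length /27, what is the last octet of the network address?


Given: IP = 49.118.105.92, prefix = /27
Subnet mask = 255.255.255.224
Last octet of IP: 92
Last octet of mask: 224
Network last octet = 92 AND 224 = 64

64


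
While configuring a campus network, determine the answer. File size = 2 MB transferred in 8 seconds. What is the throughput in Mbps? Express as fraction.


Given: file = 2 MB, time = 8 s
File in Mb = 2 * 8 = 16 Mb
Throughput = 16 / 8 Mbps
Throughput = 2 Mbps

2


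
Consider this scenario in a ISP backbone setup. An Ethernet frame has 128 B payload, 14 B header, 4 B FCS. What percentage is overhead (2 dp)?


Given: payload = 128 B, header = 14 B, trailer = 4 B
Overhead bytes = header + trailer = 14 + 4 = 18
Total frame = payload + overhead = 128 + 18 = 146
Overhead % = 18 / 146 * 100 = 12.3288% -> 12.33% (2 dp)

12.33


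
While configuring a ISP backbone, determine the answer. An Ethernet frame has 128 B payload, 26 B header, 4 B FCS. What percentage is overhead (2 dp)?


Given: payload = 128 B, header = 26 B, trailer = 4 B
Overhead bytes = header + trailer = 26 + 4 = 30
Total frame = payload + overhead = 128 + 30 = 158
Overhead % = 30 / 158 * 100 = 18.9873% -> 18.99% (2 dp)

18.99


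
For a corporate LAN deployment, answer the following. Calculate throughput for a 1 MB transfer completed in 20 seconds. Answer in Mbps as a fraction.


Given: file = 1 MB, time = 20 s
File in Mb = 1 * 8 = 8 Mb
Throughput = 8 / 20 Mbps
Throughput = 2/5 Mbps

2/5


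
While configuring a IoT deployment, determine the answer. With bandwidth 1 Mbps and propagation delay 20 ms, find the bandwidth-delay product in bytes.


Given: bandwidth = 1 Mbps, delay = 20 ms
BDP in bits = 1 * 10^6 * 20 / 1000
BDP in bits = 20000
BDP in bytes = 20000 / 8 = 2500

2500


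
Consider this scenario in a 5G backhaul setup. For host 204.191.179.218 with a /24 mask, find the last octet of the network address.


Given: IP = 204.191.179.218, prefix = /24
Subnet mask = 255.255.255.0
Last octet of IP: 218
Last octet of mask: 0
Network last octet = 218 AND 0 = 0

0


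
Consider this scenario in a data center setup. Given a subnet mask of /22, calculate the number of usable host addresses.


Given: subnet mask /22
Host bits = 32 - 22 = 10
Total addresses = 2^10 = 1024
Usable hosts = 1024 - 2 (network + broadcast) = 1022

1022


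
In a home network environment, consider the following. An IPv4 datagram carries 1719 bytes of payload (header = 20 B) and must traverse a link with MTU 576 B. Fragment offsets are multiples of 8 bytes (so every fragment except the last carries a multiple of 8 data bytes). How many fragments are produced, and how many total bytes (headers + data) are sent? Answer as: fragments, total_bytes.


Max data per non-final fragment = floor((MTU - header)/8)*8 = floor((576 - 20)/8)*8 = floor(556/8)*8 = 552 B
Final fragment needs no 8-byte alignment: it can carry up to MTU - header = 556 B
Non-final fragments needed = ceil((payload - 556) / 552) = ceil(1163/552) = ceil(2.1069) = 3
Number of fragments = 3 + 1 = 4
Fragment sizes (data): 3 * 552 B + 63 B (last, 63 <= 556 OK)
Total bytes sent = payload + n_frags * header = 1719 + 4*20 = 1719 + 80 = 1799 B

4, 1799


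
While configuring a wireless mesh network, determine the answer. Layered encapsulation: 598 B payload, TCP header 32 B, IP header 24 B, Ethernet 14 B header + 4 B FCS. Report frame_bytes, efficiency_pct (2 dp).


TCP segment = 598 + 32 = 630 B
IP packet = 630 + 24 = 654 B
Ethernet frame = 654 + 14 + 4 = 672 B
Efficiency = app / frame = 598 / 672 = 0.889881 = 88.9881% -> 88.99% (2 dp)

672, 88.99


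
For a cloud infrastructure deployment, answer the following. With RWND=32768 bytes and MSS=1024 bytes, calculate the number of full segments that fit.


Given: RWND = 32768 bytes, MSS = 1024 bytes
Full segments = floor(RWND / MSS)
Full segments = floor(32768 / 1024)
Full segments = floor(32.0) = 32

32


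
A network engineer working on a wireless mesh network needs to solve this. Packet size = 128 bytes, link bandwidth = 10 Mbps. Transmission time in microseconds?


Given: packet = 128 bytes, bandwidth = 10 Mbps
Packet in bits = 128 * 8 = 1024 bits
Bandwidth = 10 * 10^6 = 10000000 bps
Time = 1024 / 10000000 seconds
Time in us = 1024 * 10^6 / 10000000 = 102.4

102.4


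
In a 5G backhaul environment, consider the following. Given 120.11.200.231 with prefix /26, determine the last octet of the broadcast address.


Given: IP = 120.11.200.231, prefix = /26
Host bits = 32 - 26 = 6
Network last octet = 231 AND mask = 192
Host part size = 2^6 - 1 = 63
Broadcast last octet = 192 OR 63 = 255

255


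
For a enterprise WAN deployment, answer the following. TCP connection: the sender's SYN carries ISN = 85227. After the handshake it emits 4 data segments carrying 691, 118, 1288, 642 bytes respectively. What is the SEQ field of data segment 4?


The SYN occupies sequence number ISN = 85227, so the first data byte is ISN + 1 = 85228.
SEQ of data segment i = (ISN + 1) + sum of payload sizes of segments 1..i-1.
Segment 1: SEQ = 85228, payload = 691 bytes
Segment 2: SEQ = 85919, payload = 118 bytes
Segment 3: SEQ = 86037, payload = 1288 bytes
Segment 4: SEQ = 87325, payload = 642 bytes
SEQ of segment 4 = 85228 + 691 + 118 + 1288 = 87325

87325


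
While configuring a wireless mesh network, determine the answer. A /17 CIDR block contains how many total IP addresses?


Given: CIDR prefix /17
Host bits = 32 - 17 = 15
Total addresses = 2^15 = 32768

32768


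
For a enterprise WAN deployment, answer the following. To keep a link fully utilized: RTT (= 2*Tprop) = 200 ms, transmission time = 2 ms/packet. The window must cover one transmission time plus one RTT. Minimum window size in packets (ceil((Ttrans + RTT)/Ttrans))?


Given: Ttrans = 2 ms, RTT = 200 ms (= 2 * Tprop, Tprop = 100 ms)
Time until first ACK returns = Ttrans + RTT = 2 + 200 = 202 ms
Need W * Ttrans >= Ttrans + RTT  ->  W >= (Ttrans + RTT) / Ttrans
(Ttrans + RTT) / Ttrans = 202 / 2 = 101
W_min = ceil(101) = 101

101


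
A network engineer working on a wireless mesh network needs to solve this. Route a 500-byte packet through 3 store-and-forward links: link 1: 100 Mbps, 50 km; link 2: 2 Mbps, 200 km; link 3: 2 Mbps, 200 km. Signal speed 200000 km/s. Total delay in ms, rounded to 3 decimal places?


Packet = 500 bytes = 4000 bits. Store-and-forward: sum (t_trans + t_prop) per link.
Link 1: t_trans = 4000/(100*10^6) s = 0.0400 ms; t_prop = 50/200000 s = 0.2500 ms; subtotal = 0.2900 ms
Link 2: t_trans = 4000/(2*10^6) s = 2.0000 ms; t_prop = 200/200000 s = 1.0000 ms; subtotal = 3.0000 ms
Link 3: t_trans = 4000/(2*10^6) s = 2.0000 ms; t_prop = 200/200000 s = 1.0000 ms; subtotal = 3.0000 ms
End-to-end = 0.2900 + 3.0000 + 3.0000 = 6.2900 ms -> 6.290 ms (3 dp)

6.290


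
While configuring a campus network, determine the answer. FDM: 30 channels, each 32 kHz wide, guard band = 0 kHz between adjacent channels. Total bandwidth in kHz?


Given: 30 channels, 32 kHz each, guard = 0 kHz
Channel bandwidth = 30 * 32 = 960 kHz
Guard bands = 29 gaps * 0 kHz = 0 kHz
Total = 960 + 0 = 960 kHz

960


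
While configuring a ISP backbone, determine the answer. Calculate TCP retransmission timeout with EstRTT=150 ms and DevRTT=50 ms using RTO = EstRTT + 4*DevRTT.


Given: EstRTT = 150 ms, DevRTT = 50 ms
Timeout = EstRTT + 4 * DevRTT
4 * DevRTT = 4 * 50 = 200
Timeout = 150 + 200 = 350 ms

350


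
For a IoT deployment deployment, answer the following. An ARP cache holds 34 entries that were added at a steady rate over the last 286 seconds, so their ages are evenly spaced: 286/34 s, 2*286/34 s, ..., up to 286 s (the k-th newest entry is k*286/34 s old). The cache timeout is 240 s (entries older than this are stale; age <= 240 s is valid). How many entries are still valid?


Ages are k * 286/34 s for k = 1..34 (spacing = 8.4118 s).
Entry k is valid iff k * 286/34 <= 240 iff k <= 34 * 240 / 286 = 28.5315
n_valid = floor(28.5315) = 28
(n_stale = 34 - 28 = 6)

28


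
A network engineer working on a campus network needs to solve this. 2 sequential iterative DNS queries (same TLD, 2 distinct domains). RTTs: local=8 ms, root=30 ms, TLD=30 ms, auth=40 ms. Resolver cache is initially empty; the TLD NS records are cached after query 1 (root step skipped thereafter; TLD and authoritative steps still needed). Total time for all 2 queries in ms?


Lookup 1 (cold cache): local + root + TLD + auth = 8 + 30 + 30 + 40 = 108 ms
Lookups 2..2 (TLD NS cached -> skip root; new domain -> still ask TLD and auth): local + TLD + auth = 8 + 30 + 40 = 78 ms each
Remaining 1 lookups: 1 * 78 = 78 ms
Total = 108 + 78 = 186 ms

186


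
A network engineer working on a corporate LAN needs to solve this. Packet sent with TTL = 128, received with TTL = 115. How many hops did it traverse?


Given: initial TTL = 128, received TTL = 115
Hops = initial TTL - received TTL
Hops = 128 - 115 = 13

13


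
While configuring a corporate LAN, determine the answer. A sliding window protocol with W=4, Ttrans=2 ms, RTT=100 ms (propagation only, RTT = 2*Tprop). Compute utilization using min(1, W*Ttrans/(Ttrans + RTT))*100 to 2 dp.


Given: W = 4, Ttrans = 2 ms, RTT = 100 ms (= 2 * Tprop, Tprop = 50 ms)
Cycle time = Ttrans + RTT = 2 + 100 = 102 ms (first packet sent until its ACK returns)
W * Ttrans = 4 * 2 = 8 ms of sending per cycle
W * Ttrans / (Ttrans + RTT) = 8 / 102 = 0.078431
U = min(1, 0.078431) = 0.078431
U% = 7.84%

7.84


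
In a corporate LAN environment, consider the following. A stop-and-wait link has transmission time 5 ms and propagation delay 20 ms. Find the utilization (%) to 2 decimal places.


Given: Ttrans = 5 ms, Tprop = 20 ms
RTT = 2 * Tprop = 2 * 20 = 40 ms
U = Ttrans / (Ttrans + RTT)
U = 5 / (5 + 40)
U = 5 / 45 = 0.111111
U% = 11.11%

11.11


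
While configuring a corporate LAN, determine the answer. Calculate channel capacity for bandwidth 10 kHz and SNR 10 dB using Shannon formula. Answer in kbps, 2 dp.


Given: B = 10 kHz, SNR = 10 dB
SNR linear = 10^(10/10) = 10
1 + SNR = 11
log2(11) = 3.4594316186
C = 10 * 1000 * 3.4594316186 = 34594.3162 bps
C = 34.594316 kbps -> 34.59 kbps (2 dp)

34.59


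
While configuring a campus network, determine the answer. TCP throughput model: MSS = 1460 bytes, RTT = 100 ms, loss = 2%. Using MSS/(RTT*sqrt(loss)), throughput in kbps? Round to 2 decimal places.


Given: MSS = 1460 bytes, RTT = 100 ms, loss = 2%
RTT in seconds = 100 / 1000 = 0.1
Loss rate = 2% = 0.02
sqrt(loss) = sqrt(0.02) = 0.141421356237
Throughput (bytes/s) = 1460 / (0.1 * 0.141421356237) = 103237.5901
Throughput (kbps) = 103237.5901 * 8 / 1000 = 825.900720 -> 825.90 kbps (2 dp)

825.90


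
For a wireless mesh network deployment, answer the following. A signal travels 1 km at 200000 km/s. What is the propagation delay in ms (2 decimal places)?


Given: distance = 1 km, speed = 200000 km/s
Delay = distance / speed = 1 / 200000 seconds
Delay in ms = 1 * 1000 / 200000
Delay = 0.0050 ms
Rounded to 2 dp = 0.01 ms

0.01


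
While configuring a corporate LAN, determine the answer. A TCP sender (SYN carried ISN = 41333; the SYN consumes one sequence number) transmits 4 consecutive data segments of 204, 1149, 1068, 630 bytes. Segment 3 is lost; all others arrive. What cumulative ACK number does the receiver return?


SYN uses sequence number 41333; first data byte = ISN + 1 = 41334.
Segment 1: SEQ = 41334, len = 204 B, covers [41334, 41537]
Segment 2: SEQ = 41538, len = 1149 B, covers [41538, 42686]
Segment 3: SEQ = 42687, len = 1068 B, covers [42687, 43754] [LOST]
Segment 4: SEQ = 43755, len = 630 B, covers [43755, 44384]
In-order data received: bytes [41334, 42686] (segments 1..2).
Segment 3 missing -> gap begins at byte 42687; later segments buffered out of order.
Cumulative ACK = next expected in-order byte = 41334 + 204 + 1149 = 42687

42687


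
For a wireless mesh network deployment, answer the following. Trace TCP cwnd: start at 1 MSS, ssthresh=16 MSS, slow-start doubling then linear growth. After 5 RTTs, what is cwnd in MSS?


RTT 0: cwnd = 1 MSS (initial)
RTT 1: cwnd = 2 MSS (slow start, doubled)
RTT 2: cwnd = 4 MSS (slow start, doubled)
RTT 3: cwnd = 8 MSS (slow start, doubled)
RTT 4: cwnd = 16 MSS (slow start, doubled)
RTT 5: cwnd = 17 MSS (congestion avoidance, +1)

17


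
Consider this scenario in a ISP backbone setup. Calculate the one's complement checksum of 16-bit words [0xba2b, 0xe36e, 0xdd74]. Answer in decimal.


Given words: [0xba2b, 0xe36e, 0xdd74]
Step 1: Sum all words
Raw sum = 47659 + 58222 + 56692 = 162573
Step 2: Fold carry: (31501 + 2) = 31503
One's complement = ~31503 & 0xFFFF = 34032

34032


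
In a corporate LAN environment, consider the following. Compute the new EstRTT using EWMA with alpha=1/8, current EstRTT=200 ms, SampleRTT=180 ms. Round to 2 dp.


Given: EstRTT = 200 ms, SampleRTT = 180 ms, alpha = 1/8
New EstRTT = (1 - alpha) * EstRTT + alpha * SampleRTT
(7/8) * 200 = 175
(1/8) * 180 = 22.5
New EstRTT = 175 + 22.5 = 197.5 ms -> 197.50 ms (2 dp)

197.50


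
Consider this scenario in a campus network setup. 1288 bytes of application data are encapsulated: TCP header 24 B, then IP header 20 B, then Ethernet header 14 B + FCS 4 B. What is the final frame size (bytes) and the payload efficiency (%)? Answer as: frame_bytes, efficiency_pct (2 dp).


TCP segment = 1288 + 24 = 1312 B
IP packet = 1312 + 20 = 1332 B
Ethernet frame = 1332 + 14 + 4 = 1350 B
Efficiency = app / frame = 1288 / 1350 = 0.954074 = 95.4074% -> 95.41% (2 dp)

1350, 95.41


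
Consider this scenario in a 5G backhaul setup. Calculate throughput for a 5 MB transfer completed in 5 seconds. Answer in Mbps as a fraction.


Given: file = 5 MB, time = 5 s
File in Mb = 5 * 8 = 40 Mb
Throughput = 40 / 5 Mbps
Throughput = 8 Mbps

8


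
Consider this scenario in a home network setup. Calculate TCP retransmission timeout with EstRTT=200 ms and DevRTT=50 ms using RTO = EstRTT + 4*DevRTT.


Given: EstRTT = 200 ms, DevRTT = 50 ms
Timeout = EstRTT + 4 * DevRTT
4 * DevRTT = 4 * 50 = 200
Timeout = 200 + 200 = 400 ms

400


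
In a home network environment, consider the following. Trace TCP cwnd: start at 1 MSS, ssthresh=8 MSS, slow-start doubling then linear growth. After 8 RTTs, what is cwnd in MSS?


RTT 0: cwnd = 1 MSS (initial)
RTT 1: cwnd = 2 MSS (slow start, doubled)
RTT 2: cwnd = 4 MSS (slow start, doubled)
RTT 3: cwnd = 8 MSS (slow start, doubled)
RTT 4: cwnd = 9 MSS (congestion avoidance, +1)
RTT 5: cwnd = 10 MSS (congestion avoidance, +1)
RTT 6: cwnd = 11 MSS (congestion avoidance, +1)
RTT 7: cwnd = 12 MSS (congestion avoidance, +1)
RTT 8: cwnd = 13 MSS (congestion avoidance, +1)

13


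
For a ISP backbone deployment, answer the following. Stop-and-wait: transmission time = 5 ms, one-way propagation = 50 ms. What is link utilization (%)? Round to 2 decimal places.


Given: Ttrans = 5 ms, Tprop = 50 ms
RTT = 2 * Tprop = 2 * 50 = 100 ms
U = Ttrans / (Ttrans + RTT)
U = 5 / (5 + 100)
U = 5 / 105 = 0.047619
U% = 4.76%

4.76


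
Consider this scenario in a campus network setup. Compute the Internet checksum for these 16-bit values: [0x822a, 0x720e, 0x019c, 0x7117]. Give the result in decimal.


Given words: [0x822a, 0x720e, 0x019c, 0x7117]
Step 1: Sum all words
Raw sum = 33322 + 29198 + 412 + 28951 = 91883
Step 2: Fold carry: (26347 + 1) = 26348
One's complement = ~26348 & 0xFFFF = 39187

39187


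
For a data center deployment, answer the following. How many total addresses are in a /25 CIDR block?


Given: CIDR prefix /25
Host bits = 32 - 25 = 7
Total addresses = 2^7 = 128

128


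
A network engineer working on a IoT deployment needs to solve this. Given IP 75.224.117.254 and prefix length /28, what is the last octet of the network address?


Given: IP = 75.224.117.254, prefix = /28
Subnet mask = 255.255.255.240
Last octet of IP: 254
Last octet of mask: 240
Network last octet = 254 AND 240 = 240

240


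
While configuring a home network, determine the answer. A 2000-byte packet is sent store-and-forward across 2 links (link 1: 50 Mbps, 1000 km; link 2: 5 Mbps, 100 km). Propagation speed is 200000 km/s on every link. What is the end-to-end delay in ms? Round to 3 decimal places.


Packet = 2000 bytes = 16000 bits. Store-and-forward: sum (t_trans + t_prop) per link.
Link 1: t_trans = 16000/(50*10^6) s = 0.3200 ms; t_prop = 1000/200000 s = 5.0000 ms; subtotal = 5.3200 ms
Link 2: t_trans = 16000/(5*10^6) s = 3.2000 ms; t_prop = 100/200000 s = 0.5000 ms; subtotal = 3.7000 ms
End-to-end = 5.3200 + 3.7000 = 9.0200 ms -> 9.020 ms (3 dp)

9.020


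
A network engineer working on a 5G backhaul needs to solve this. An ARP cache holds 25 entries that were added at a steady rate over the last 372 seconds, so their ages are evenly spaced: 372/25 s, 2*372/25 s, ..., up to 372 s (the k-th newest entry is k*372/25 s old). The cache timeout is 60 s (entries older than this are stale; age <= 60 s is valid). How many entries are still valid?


Ages are k * 372/25 s for k = 1..25 (spacing = 14.8800 s).
Entry k is valid iff k * 372/25 <= 60 iff k <= 25 * 60 / 372 = 4.0323
n_valid = floor(4.0323) = 4
(n_stale = 25 - 4 = 21)

4


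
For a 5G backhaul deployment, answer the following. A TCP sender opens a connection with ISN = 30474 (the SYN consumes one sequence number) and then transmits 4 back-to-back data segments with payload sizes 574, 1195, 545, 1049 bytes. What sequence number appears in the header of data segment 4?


The SYN occupies sequence number ISN = 30474, so the first data byte is ISN + 1 = 30475.
SEQ of data segment i = (ISN + 1) + sum of payload sizes of segments 1..i-1.
Segment 1: SEQ = 30475, payload = 574 bytes
Segment 2: SEQ = 31049, payload = 1195 bytes
Segment 3: SEQ = 32244, payload = 545 bytes
Segment 4: SEQ = 32789, payload = 1049 bytes
SEQ of segment 4 = 30475 + 574 + 1195 + 545 = 32789

32789


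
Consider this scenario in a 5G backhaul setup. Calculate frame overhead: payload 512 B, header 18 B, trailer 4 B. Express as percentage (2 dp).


Given: payload = 512 B, header = 18 B, trailer = 4 B
Overhead bytes = header + trailer = 18 + 4 = 22
Total frame = payload + overhead = 512 + 22 = 534
Overhead % = 22 / 534 * 100 = 4.1199% -> 4.12% (2 dp)

4.12


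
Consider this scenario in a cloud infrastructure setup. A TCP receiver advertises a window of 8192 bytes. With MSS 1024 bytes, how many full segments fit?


Given: RWND = 8192 bytes, MSS = 1024 bytes
Full segments = floor(RWND / MSS)
Full segments = floor(8192 / 1024)
Full segments = floor(8.0) = 8

8


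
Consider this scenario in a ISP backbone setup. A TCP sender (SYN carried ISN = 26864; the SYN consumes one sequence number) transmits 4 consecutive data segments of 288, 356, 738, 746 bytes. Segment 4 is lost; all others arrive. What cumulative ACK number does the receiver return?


SYN uses sequence number 26864; first data byte = ISN + 1 = 26865.
Segment 1: SEQ = 26865, len = 288 B, covers [26865, 27152]
Segment 2: SEQ = 27153, len = 356 B, covers [27153, 27508]
Segment 3: SEQ = 27509, len = 738 B, covers [27509, 28246]
Segment 4: SEQ = 28247, len = 746 B, covers [28247, 28992] [LOST]
In-order data received: bytes [26865, 28246] (segments 1..3).
Segment 4 missing -> gap begins at byte 28247.
Cumulative ACK = next expected in-order byte = 26865 + 288 + 356 + 738 = 28247

28247


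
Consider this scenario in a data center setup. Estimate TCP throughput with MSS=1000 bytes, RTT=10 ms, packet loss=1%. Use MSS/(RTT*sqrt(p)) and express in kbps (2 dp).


Given: MSS = 1000 bytes, RTT = 10 ms, loss = 1%
RTT in seconds = 10 / 1000 = 0.01
Loss rate = 1% = 0.01
sqrt(loss) = sqrt(0.01) = 0.1
Throughput (bytes/s) = 1000 / (0.01 * 0.1) = 1000000.0000
Throughput (kbps) = 1000000.0000 * 8 / 1000 = 8000.000000 -> 8000.00 kbps (2 dp)

8000.00


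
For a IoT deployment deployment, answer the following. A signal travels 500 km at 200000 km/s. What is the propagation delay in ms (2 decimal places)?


Given: distance = 500 km, speed = 200000 km/s
Delay = distance / speed = 500 / 200000 seconds
Delay in ms = 500 * 1000 / 200000
Delay = 2.5000 ms
Rounded to 2 dp = 2.50 ms

2.50


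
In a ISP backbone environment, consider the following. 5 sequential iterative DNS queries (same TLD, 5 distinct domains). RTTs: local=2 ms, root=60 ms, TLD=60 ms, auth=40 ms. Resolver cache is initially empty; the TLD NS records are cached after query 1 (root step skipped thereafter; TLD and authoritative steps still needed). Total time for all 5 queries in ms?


Lookup 1 (cold cache): local + root + TLD + auth = 2 + 60 + 60 + 40 = 162 ms
Lookups 2..5 (TLD NS cached -> skip root; new domain -> still ask TLD and auth): local + TLD + auth = 2 + 60 + 40 = 102 ms each
Remaining 4 lookups: 4 * 102 = 408 ms
Total = 162 + 408 = 570 ms

570


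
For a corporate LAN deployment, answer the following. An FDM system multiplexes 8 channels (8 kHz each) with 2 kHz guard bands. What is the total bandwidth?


Given: 8 channels, 8 kHz each, guard = 2 kHz
Channel bandwidth = 8 * 8 = 64 kHz
Guard bands = 7 gaps * 2 kHz = 14 kHz
Total = 64 + 14 = 78 kHz

78


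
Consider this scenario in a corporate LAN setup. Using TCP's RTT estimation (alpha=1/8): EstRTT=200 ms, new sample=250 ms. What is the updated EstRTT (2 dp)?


Given: EstRTT = 200 ms, SampleRTT = 250 ms, alpha = 1/8
New EstRTT = (1 - alpha) * EstRTT + alpha * SampleRTT
(7/8) * 200 = 175
(1/8) * 250 = 31.25
New EstRTT = 175 + 31.25 = 206.25 ms -> 206.25 ms (2 dp)

206.25


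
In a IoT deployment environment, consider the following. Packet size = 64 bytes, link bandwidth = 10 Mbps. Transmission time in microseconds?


Given: packet = 64 bytes, bandwidth = 10 Mbps
Packet in bits = 64 * 8 = 512 bits
Bandwidth = 10 * 10^6 = 10000000 bps
Time = 512 / 10000000 seconds
Time in us = 512 * 10^6 / 10000000 = 51.2

51.2


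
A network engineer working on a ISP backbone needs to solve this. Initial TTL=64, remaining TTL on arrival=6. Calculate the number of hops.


Given: initial TTL = 64, received TTL = 6
Hops = initial TTL - received TTL
Hops = 64 - 6 = 58

58


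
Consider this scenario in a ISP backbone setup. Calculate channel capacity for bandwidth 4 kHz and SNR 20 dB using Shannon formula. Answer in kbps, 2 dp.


Given: B = 4 kHz, SNR = 20 dB
SNR linear = 10^(20/10) = 100
1 + SNR = 101
log2(101) = 6.6582114828
C = 4 * 1000 * 6.6582114828 = 26632.8459 bps
C = 26.632846 kbps -> 26.63 kbps (2 dp)

26.63


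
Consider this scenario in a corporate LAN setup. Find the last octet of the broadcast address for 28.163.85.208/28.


Given: IP = 28.163.85.208, prefix = /28
Host bits = 32 - 28 = 4
Network last octet = 208 AND mask = 208
Host part size = 2^4 - 1 = 15
Broadcast last octet = 208 OR 15 = 223

223


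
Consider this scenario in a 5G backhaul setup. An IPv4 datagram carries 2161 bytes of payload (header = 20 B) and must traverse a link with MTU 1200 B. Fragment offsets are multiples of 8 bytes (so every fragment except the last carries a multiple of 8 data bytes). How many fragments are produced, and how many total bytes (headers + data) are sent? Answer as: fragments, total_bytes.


Max data per non-final fragment = floor((MTU - header)/8)*8 = floor((1200 - 20)/8)*8 = floor(1180/8)*8 = 1176 B
Final fragment needs no 8-byte alignment: it can carry up to MTU - header = 1180 B
Non-final fragments needed = ceil((payload - 1180) / 1176) = ceil(981/1176) = ceil(0.8342) = 1
Number of fragments = 1 + 1 = 2
Fragment sizes (data): 1 * 1176 B + 985 B (last, 985 <= 1180 OK)
Total bytes sent = payload + n_frags * header = 2161 + 2*20 = 2161 + 40 = 2201 B

2, 2201


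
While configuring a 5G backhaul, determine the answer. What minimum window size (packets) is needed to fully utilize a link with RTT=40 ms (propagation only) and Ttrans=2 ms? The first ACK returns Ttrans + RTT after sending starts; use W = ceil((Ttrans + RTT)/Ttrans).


Given: Ttrans = 2 ms, RTT = 40 ms (= 2 * Tprop, Tprop = 20 ms)
Time until first ACK returns = Ttrans + RTT = 2 + 40 = 42 ms
Need W * Ttrans >= Ttrans + RTT  ->  W >= (Ttrans + RTT) / Ttrans
(Ttrans + RTT) / Ttrans = 42 / 2 = 21
W_min = ceil(21) = 21

21


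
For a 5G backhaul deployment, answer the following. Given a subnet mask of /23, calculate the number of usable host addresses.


Given: subnet mask /23
Host bits = 32 - 23 = 9
Total addresses = 2^9 = 512
Usable hosts = 512 - 2 (network + broadcast) = 510

510


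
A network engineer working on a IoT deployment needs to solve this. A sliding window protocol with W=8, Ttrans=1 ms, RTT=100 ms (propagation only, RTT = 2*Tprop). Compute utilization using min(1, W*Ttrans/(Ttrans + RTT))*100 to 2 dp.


Given: W = 8, Ttrans = 1 ms, RTT = 100 ms (= 2 * Tprop, Tprop = 50 ms)
Cycle time = Ttrans + RTT = 1 + 100 = 101 ms (first packet sent until its ACK returns)
W * Ttrans = 8 * 1 = 8 ms of sending per cycle
W * Ttrans / (Ttrans + RTT) = 8 / 101 = 0.079208
U = min(1, 0.079208) = 0.079208
U% = 7.92%

7.92


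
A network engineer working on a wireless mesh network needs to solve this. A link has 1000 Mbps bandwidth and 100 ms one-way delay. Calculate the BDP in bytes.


Given: bandwidth = 1000 Mbps, delay = 100 ms
BDP in bits = 1000 * 10^6 * 100 / 1000
BDP in bits = 100000000
BDP in bytes = 100000000 / 8 = 12500000

12500000


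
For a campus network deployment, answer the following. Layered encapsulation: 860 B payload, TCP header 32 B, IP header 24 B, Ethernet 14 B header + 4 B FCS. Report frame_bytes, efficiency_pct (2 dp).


TCP segment = 860 + 32 = 892 B
IP packet = 892 + 24 = 916 B
Ethernet frame = 916 + 14 + 4 = 934 B
Efficiency = app / frame = 860 / 934 = 0.920771 = 92.0771% -> 92.08% (2 dp)

934, 92.08


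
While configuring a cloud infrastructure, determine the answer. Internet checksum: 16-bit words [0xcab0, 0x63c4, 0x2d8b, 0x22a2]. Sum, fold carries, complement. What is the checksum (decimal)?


Given words: [0xcab0, 0x63c4, 0x2d8b, 0x22a2]
Step 1: Sum all words
Raw sum = 51888 + 25540 + 11659 + 8866 = 97953
Step 2: Fold carry: (32417 + 1) = 32418
One's complement = ~32418 & 0xFFFF = 33117

33117


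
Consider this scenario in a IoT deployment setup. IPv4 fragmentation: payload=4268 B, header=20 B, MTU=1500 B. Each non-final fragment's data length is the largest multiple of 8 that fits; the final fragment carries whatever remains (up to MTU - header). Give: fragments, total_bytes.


Max data per non-final fragment = floor((MTU - header)/8)*8 = floor((1500 - 20)/8)*8 = floor(1480/8)*8 = 1480 B
Final fragment needs no 8-byte alignment: it can carry up to MTU - header = 1480 B
Non-final fragments needed = ceil((payload - 1480) / 1480) = ceil(2788/1480) = ceil(1.8838) = 2
Number of fragments = 2 + 1 = 3
Fragment sizes (data): 2 * 1480 B + 1308 B (last, 1308 <= 1480 OK)
Total bytes sent = payload + n_frags * header = 4268 + 3*20 = 4268 + 60 = 4328 B

3, 4328


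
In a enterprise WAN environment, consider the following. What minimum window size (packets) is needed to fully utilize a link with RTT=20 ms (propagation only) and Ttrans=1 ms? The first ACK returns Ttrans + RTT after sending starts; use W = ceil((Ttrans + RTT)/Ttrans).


Given: Ttrans = 1 ms, RTT = 20 ms (= 2 * Tprop, Tprop = 10 ms)
Time until first ACK returns = Ttrans + RTT = 1 + 20 = 21 ms
Need W * Ttrans >= Ttrans + RTT  ->  W >= (Ttrans + RTT) / Ttrans
(Ttrans + RTT) / Ttrans = 21 / 1 = 21
W_min = ceil(21) = 21

21


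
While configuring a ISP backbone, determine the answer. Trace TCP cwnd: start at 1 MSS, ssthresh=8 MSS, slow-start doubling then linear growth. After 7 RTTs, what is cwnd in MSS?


RTT 0: cwnd = 1 MSS (initial)
RTT 1: cwnd = 2 MSS (slow start, doubled)
RTT 2: cwnd = 4 MSS (slow start, doubled)
RTT 3: cwnd = 8 MSS (slow start, doubled)
RTT 4: cwnd = 9 MSS (congestion avoidance, +1)
RTT 5: cwnd = 10 MSS (congestion avoidance, +1)
RTT 6: cwnd = 11 MSS (congestion avoidance, +1)
RTT 7: cwnd = 12 MSS (congestion avoidance, +1)

12


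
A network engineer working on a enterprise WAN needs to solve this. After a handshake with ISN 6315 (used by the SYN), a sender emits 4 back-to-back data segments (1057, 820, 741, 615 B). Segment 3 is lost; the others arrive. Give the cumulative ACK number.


SYN uses sequence number 6315; first data byte = ISN + 1 = 6316.
Segment 1: SEQ = 6316, len = 1057 B, covers [6316, 7372]
Segment 2: SEQ = 7373, len = 820 B, covers [7373, 8192]
Segment 3: SEQ = 8193, len = 741 B, covers [8193, 8933] [LOST]
Segment 4: SEQ = 8934, len = 615 B, covers [8934, 9548]
In-order data received: bytes [6316, 8192] (segments 1..2).
Segment 3 missing -> gap begins at byte 8193; later segments buffered out of order.
Cumulative ACK = next expected in-order byte = 6316 + 1057 + 820 = 8193

8193


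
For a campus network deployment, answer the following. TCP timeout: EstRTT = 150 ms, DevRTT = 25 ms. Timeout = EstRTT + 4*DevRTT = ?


Given: EstRTT = 150 ms, DevRTT = 25 ms
Timeout = EstRTT + 4 * DevRTT
4 * DevRTT = 4 * 25 = 100
Timeout = 150 + 100 = 250 ms

250
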